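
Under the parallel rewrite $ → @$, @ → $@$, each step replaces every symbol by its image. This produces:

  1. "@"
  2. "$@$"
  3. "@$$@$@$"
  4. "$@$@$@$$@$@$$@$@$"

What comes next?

@$$@$@$$@$@$$@$@$@$$@$@$$@$@$@$$@$@$$@$@$

Applying the rule to each of the 17 symbols of $@$@$@$$@$@$$@$@$ gives the pieces @$ $@$ @$ $@$ @$ $@$ @$ @$ $@$ @$ $@$ @$ @$ $@$ @$ $@$ @$, which concatenate to the answer.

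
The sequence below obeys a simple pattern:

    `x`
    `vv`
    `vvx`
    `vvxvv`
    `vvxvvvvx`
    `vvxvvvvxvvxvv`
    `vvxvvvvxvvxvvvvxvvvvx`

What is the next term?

From term 3 onward, concatenate the last term with the second-to-last: vv·x = vvx, vvx·vv = vvxvv, …
So term 8 is vvxvvvvxvvxvvvvxvvvvx·vvxvvvvxvvxvv.

vvxvvvvxvvxvvvvxvvvvxvvxvvvvxvvxvv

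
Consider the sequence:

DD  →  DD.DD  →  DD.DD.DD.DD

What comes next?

Every step duplicates the string with '.' between the halves.
Doubling DD.DD.DD.DD with '.' between the halves:

DD.DD.DD.DD.DD.DD.DD.DD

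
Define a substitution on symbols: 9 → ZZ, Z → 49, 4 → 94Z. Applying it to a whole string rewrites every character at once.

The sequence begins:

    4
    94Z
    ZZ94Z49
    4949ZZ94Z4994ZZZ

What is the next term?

94ZZZ94ZZZ4949ZZ94Z4994ZZZZZ94Z494949

Applying the rule to each of the 16 symbols of 4949ZZ94Z4994ZZZ gives the pieces 94Z ZZ 94Z ZZ 49 49 ZZ 94Z 49 94Z ZZ ZZ 94Z 49 49 49, which concatenate to the answer.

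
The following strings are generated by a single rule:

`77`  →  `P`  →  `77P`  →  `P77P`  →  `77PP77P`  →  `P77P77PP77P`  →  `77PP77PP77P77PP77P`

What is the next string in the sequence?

From term 3 onward, concatenate the second-to-last term with the last: 77·P = 77P, P·77P = P77P, …
So term 8 is P77P77PP77P·77PP77PP77P77PP77P.

P77P77PP77P77PP77PP77P77PP77P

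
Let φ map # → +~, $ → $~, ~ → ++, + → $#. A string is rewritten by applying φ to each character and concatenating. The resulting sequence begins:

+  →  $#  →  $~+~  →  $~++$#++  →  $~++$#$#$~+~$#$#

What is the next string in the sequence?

$~++$#$#$~+~$~+~$~++$#++$~+~$~+~

Applying the rule to each of the 16 symbols of $~++$#$#$~+~$#$# gives the pieces $~ ++ $# $# $~ +~ $~ +~ $~ ++ $# ++ $~ +~ $~ +~, which concatenate to the answer.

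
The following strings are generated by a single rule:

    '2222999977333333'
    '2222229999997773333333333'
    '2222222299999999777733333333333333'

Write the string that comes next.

The n-th term is 2n 2's then 2n 9's then n 7's then 4n-2 3's, where the shown terms are n = 2, 3, 4.
For the next term, n = 5, so the run lengths are 10, 10, 5, 18.

2222222222999999999977777333333333333333333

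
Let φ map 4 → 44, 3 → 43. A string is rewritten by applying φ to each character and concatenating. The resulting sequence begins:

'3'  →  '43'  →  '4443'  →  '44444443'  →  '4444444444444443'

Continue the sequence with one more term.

Replace each of the 16 characters of 4444444444444443 in place — 44 44 44 44 44 44 44 44 44 44 44 44 44 44 44 43 — and concatenate.

44444444444444444444444444444443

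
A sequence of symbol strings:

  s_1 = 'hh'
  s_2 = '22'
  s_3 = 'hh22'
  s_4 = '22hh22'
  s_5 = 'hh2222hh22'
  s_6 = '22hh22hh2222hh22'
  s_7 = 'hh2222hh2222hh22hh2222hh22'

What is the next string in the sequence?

From term 3 onward, concatenate the second-to-last term with the last: hh·22 = hh22, 22·hh22 = 22hh22, …
Continuing: 22hh22hh2222hh22 · hh2222hh2222hh22hh2222hh22 gives term 8.

22hh22hh2222hh22hh2222hh2222hh22hh2222hh22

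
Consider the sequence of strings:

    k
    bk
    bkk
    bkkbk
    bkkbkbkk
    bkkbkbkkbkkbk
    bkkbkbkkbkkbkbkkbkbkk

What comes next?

This is a Fibonacci-style word recurrence s(k) = s(k−1)·s(k−2): e.g. bk·k = bkk.
The next term joins bkkbkbkkbkkbkbkkbkbkk and bkkbkbkkbkkbk.

bkkbkbkkbkkbkbkkbkbkkbkkbkbkkbkkbk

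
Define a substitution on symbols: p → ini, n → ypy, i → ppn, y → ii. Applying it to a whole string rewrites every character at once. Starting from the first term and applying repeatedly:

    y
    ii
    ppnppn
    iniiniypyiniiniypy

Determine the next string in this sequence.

Rewriting the 18 symbols of iniiniypyiniiniypy one by one yields ppn ypy ppn ppn ypy ppn ii ini ii ppn ypy ppn ppn ypy ppn ii ini ii; concatenated:

ppnypyppnppnypyppniiiniiippnypyppnppnypyppniiiniii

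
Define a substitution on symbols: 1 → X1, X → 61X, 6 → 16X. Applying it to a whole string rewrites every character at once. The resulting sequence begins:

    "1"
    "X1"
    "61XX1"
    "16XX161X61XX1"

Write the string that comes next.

X116X61X61XX116XX161X16XX161X61XX1

Applying the rule to each of the 13 symbols of 16XX161X61XX1 gives the pieces X1 16X 61X 61X X1 16X X1 61X 16X X1 61X 61X X1, which concatenate to the answer.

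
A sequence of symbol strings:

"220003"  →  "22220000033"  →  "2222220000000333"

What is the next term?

222222220000000003333

The n-th term is 2n 2's then 2n+1 0's then n 3's (n = 1, 2, …).
For the next term, n = 4, so the run lengths are 8, 9, 4.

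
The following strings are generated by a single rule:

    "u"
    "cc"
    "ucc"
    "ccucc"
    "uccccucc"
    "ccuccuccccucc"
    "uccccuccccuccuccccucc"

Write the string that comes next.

ccuccuccccuccuccccuccccuccuccccucc

From term 3 onward, concatenate the second-to-last term with the last: u·cc = ucc, cc·ucc = ccucc, …
The next term joins ccuccuccccucc and uccccuccccuccuccccucc.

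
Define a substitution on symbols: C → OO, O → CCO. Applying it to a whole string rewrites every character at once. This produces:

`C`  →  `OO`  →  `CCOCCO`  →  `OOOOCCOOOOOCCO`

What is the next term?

Applying the rule to each of the 14 symbols of OOOOCCOOOOOCCO gives the pieces CCO CCO CCO CCO OO OO CCO CCO CCO CCO CCO OO OO CCO, which concatenate to the answer.

CCOCCOCCOCCOOOOOCCOCCOCCOCCOCCOOOOOCCO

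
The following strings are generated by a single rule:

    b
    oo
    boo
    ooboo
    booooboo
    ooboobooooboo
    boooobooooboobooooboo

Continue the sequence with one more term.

This is a Fibonacci-style word recurrence s(k) = s(k−2)·s(k−1): e.g. b·oo = boo.
The next term joins ooboobooooboo and boooobooooboobooooboo.

oobooboooobooboooobooooboobooooboo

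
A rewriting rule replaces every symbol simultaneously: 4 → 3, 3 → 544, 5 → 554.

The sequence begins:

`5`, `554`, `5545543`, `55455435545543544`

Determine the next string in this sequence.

554554355455435445545543554554354455433

Replace each of the 17 characters of 55455435545543544 in place — 554 554 3 554 554 3 544 554 554 3 554 554 3 544 554 3 3 — and concatenate.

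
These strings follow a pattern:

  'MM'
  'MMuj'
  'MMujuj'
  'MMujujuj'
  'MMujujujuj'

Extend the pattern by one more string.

The strings grow by a fixed suffix uj each time.
Applying this once more to MMujujujuj:

MMujujujujuj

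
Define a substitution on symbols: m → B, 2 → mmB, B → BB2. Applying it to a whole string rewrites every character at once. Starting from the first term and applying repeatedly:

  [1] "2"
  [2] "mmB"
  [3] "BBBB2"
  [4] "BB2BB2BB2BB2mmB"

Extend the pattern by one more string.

Rewriting the 15 symbols of BB2BB2BB2BB2mmB one by one yields BB2 BB2 mmB BB2 BB2 mmB BB2 BB2 mmB BB2 BB2 mmB B B BB2; concatenated:

BB2BB2mmBBB2BB2mmBBB2BB2mmBBB2BB2mmBBBBB2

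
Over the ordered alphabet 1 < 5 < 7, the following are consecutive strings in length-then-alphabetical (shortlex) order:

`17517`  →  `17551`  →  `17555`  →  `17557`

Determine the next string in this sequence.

17571

Treat 17557 as a base-3 numeral over the given alphabet and add one, carrying through any trailing 7's.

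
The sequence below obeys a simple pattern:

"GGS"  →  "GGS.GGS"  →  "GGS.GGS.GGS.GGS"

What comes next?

GGS.GGS.GGS.GGS.GGS.GGS.GGS.GGS

Each string is two copies of the previous one joined by '.'.
So the next term is two copies of GGS.GGS.GGS.GGS with '.' between the halves.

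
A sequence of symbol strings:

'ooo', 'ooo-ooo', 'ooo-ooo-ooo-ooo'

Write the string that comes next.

ooo-ooo-ooo-ooo-ooo-ooo-ooo-ooo

Each string is two copies of the previous one joined by '-'.
One more doubling of ooo-ooo-ooo-ooo gives the answer.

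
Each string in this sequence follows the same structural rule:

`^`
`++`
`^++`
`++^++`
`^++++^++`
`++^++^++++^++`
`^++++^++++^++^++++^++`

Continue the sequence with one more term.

++^++^++++^++^++++^++++^++^++++^++

From term 3 onward, concatenate the second-to-last term with the last: ^·++ = ^++, ++·^++ = ++^++, …
The next term joins ++^++^++++^++ and ^++++^++++^++^++++^++.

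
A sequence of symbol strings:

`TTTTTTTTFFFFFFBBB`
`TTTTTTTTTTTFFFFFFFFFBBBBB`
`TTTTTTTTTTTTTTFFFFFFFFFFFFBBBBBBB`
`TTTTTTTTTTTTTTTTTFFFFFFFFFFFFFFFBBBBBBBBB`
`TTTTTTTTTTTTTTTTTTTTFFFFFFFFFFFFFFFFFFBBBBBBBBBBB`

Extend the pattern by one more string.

TTTTTTTTTTTTTTTTTTTTTTTFFFFFFFFFFFFFFFFFFFFFBBBBBBBBBBBBB

Reading off run lengths: T runs 8, 11, 14, 17, 20; F runs 6, 9, 12, 15, 18; B runs 3, 5, 7, 9, 11 — each is linear in n, where the shown terms are n = 2, 3, 4, 5, 6.
Setting n = 7 gives 23, 21, 13 characters in each block.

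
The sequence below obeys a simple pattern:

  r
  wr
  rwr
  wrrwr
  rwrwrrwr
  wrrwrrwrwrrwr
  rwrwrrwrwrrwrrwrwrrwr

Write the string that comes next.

wrrwrrwrwrrwrrwrwrrwrwrrwrrwrwrrwr

This is a Fibonacci-style word recurrence s(k) = s(k−2)·s(k−1): e.g. r·wr = rwr.
Continuing: wrrwrrwrwrrwr · rwrwrrwrwrrwrrwrwrrwr gives term 8.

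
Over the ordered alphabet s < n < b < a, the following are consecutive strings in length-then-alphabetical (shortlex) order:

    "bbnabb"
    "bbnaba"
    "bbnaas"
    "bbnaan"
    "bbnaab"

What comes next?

bbnaaa

Find the rightmost character of bbnaab below a, bump it to the next letter, and reset everything to its right to s.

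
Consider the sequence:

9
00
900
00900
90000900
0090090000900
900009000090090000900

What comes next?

This is a Fibonacci-style word recurrence s(k) = s(k−2)·s(k−1): e.g. 9·00 = 900.
So term 8 is 0090090000900·900009000090090000900.

0090090000900900009000090090000900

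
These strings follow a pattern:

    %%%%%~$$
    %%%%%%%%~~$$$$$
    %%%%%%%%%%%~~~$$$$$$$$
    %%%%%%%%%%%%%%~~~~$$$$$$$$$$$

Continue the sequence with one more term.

%%%%%%%%%%%%%%%%%~~~~~$$$$$$$$$$$$$$

Each string has the form %^{3n+2} ~^{n} $^{3n-1} (n = 1, 2, …).
Setting n = 5 gives 17, 5, 14 characters in each block.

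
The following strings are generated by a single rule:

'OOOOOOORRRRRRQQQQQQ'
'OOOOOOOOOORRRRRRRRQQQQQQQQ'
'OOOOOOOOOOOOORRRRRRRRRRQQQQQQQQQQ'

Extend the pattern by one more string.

OOOOOOOOOOOOOOOORRRRRRRRRRRRQQQQQQQQQQQQ

The n-th term is 3n+1 O's then 2n+2 R's then 2n+2 Q's, where the shown terms are n = 2, 3, 4.
For the next term, n = 5, so the run lengths are 16, 12, 12.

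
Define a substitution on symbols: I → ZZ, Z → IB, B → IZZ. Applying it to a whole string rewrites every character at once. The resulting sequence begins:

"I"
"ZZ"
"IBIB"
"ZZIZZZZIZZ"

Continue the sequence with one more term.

Expanding ZZIZZZZIZZ: Z→IB, Z→IB, I→ZZ, Z→IB, Z→IB, Z→IB, Z→IB, I→ZZ, Z→IB, Z→IB. Concatenated: IB IB ZZ IB IB IB IB ZZ IB IB.

IBIBZZIBIBIBIBZZIBIB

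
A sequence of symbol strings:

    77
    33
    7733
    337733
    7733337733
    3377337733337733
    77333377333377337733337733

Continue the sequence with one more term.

This is a Fibonacci-style word recurrence s(k) = s(k−2)·s(k−1): e.g. 77·33 = 7733.
Continuing: 3377337733337733 · 77333377333377337733337733 gives term 8.

337733773333773377333377333377337733337733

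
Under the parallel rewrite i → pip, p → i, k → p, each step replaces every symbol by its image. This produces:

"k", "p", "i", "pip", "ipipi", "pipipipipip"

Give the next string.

Expanding pipipipipip: p→i, i→pip, p→i, i→pip, p→i, i→pip, p→i, i→pip, p→i, i→pip, p→i. Concatenated: i pip i pip i pip i pip i pip i.

ipipipipipipipipipipi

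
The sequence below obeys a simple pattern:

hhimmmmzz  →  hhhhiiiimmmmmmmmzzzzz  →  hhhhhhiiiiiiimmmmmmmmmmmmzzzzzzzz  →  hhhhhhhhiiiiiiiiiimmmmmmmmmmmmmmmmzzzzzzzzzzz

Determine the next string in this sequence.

Reading off run lengths: h runs 2, 4, 6, 8; i runs 1, 4, 7, 10; m runs 4, 8, 12, 16; z runs 2, 5, 8, 11 — each is linear in n (n = 1, 2, …).
Setting n = 5 gives 10, 13, 20, 14 characters in each block.

hhhhhhhhhhiiiiiiiiiiiiimmmmmmmmmmmmmmmmmmmmzzzzzzzzzzzzzz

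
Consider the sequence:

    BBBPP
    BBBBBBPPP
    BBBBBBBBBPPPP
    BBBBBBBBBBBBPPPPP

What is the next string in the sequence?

Each string has the form B^{3n} P^{n+1} (n = 1, 2, …).
For the next term, n = 5, so the run lengths are 15, 6.

BBBBBBBBBBBBBBBPPPPPP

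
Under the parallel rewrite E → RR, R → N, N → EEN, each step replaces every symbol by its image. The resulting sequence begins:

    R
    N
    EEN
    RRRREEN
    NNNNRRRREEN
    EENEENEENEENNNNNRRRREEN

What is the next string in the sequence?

Replace each of the 23 characters of EENEENEENEENNNNNRRRREEN in place — RR RR EEN RR RR EEN RR RR EEN RR RR EEN EEN EEN EEN EEN N N N N RR RR EEN — and concatenate.

RRRREENRRRREENRRRREENRRRREENEENEENEENEENNNNNRRRREEN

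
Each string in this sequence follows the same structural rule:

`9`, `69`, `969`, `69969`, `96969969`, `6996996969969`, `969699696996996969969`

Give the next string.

Each term (from the third on) is the two preceding terms concatenated in order: term 3 = 9·69 = 969.
Continuing: 6996996969969 · 969699696996996969969 gives term 8.

6996996969969969699696996996969969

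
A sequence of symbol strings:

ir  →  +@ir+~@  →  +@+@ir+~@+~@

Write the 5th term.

Every step adds +@ to the front and +~@ to the end of the previous string.
From +@+@ir+~@+~@, 2 further steps: +@+@ir+~@+~@ → +@+@+@ir+~@+~@+~@ → (answer).

+@+@+@+@ir+~@+~@+~@+~@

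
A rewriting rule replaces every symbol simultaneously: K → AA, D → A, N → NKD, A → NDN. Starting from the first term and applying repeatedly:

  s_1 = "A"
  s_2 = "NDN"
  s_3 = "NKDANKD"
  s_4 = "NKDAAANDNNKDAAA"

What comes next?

Replace each of the 15 characters of NKDAAANDNNKDAAA in place — NKD AA A NDN NDN NDN NKD A NKD NKD AA A NDN NDN NDN — and concatenate.

NKDAAANDNNDNNDNNKDANKDNKDAAANDNNDNNDN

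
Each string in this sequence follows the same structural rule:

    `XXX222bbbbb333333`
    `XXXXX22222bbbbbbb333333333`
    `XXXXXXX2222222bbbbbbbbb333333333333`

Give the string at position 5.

XXXXXXXXXXX22222222222bbbbbbbbbbbbb333333333333333333

The n-th term is 2n+1 X's then 2n+1 2's then 2n+3 b's then 3n+3 3's (n = 1, 2, …).
For term 5, n = 5, so the run lengths are 11, 11, 13, 18.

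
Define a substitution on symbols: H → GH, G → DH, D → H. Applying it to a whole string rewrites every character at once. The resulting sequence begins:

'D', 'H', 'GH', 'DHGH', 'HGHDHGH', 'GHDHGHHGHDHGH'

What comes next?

DHGHHGHDHGHGHDHGHHGHDHGH

Replace each of the 13 characters of GHDHGHHGHDHGH in place — DH GH H GH DH GH GH DH GH H GH DH GH — and concatenate.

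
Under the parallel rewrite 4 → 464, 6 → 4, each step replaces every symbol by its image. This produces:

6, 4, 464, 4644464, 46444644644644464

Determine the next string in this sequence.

Rewriting the 17 symbols of 46444644644644464 one by one yields 464 4 464 464 464 4 464 464 4 464 464 4 464 464 464 4 464; concatenated:

46444644644644464464446446444644644644464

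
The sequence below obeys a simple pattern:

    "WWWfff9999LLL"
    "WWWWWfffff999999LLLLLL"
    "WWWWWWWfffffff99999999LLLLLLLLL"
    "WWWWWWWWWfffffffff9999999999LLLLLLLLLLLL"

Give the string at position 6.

WWWWWWWWWWWWWfffffffffffff99999999999999LLLLLLLLLLLLLLLLLL

The n-th term is 2n+1 W's then 2n+1 f's then 2n+2 9's then 3n L's (n = 1, 2, …).
For term 6, n = 6, so the run lengths are 13, 13, 14, 18.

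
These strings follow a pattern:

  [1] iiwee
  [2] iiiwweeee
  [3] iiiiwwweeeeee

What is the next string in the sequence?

iiiiiwwwweeeeeeee

Each string has the form i^{n+1} w^{n} e^{2n} (n = 1, 2, …).
At n = 4 the blocks have lengths 5, 4, 8.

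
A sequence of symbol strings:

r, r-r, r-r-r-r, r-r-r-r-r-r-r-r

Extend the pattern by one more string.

Each string is two copies of the previous one joined by '-'.
Doubling r-r-r-r-r-r-r-r with '-' between the halves:

r-r-r-r-r-r-r-r-r-r-r-r-r-r-r-r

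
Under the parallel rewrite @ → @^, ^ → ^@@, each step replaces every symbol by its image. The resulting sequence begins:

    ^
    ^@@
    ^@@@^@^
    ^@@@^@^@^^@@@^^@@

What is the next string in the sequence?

^@@@^@^@^^@@@^^@@@^^@@^@@@^@^@^^@@^@@@^@^

Replace each of the 17 characters of ^@@@^@^@^^@@@^^@@ in place — ^@@ @^ @^ @^ ^@@ @^ ^@@ @^ ^@@ ^@@ @^ @^ @^ ^@@ ^@@ @^ @^ — and concatenate.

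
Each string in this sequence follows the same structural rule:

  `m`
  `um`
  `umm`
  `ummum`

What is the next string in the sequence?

ummumumm

Each term (from the third on) is the previous term followed by the one before it: term 3 = um·m = umm.
So term 5 is ummum·umm.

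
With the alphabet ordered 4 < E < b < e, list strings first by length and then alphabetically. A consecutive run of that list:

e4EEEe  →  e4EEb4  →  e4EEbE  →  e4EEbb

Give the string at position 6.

e4EEe4

Continuing the enumeration 2 steps past e4EEbb: e4EEbb → e4EEbe → (answer).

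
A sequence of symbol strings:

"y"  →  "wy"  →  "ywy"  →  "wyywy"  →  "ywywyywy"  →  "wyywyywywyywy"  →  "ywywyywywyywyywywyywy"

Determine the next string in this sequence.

Each term (from the third on) is the two preceding terms concatenated in order: term 3 = y·wy = ywy.
The next term joins wyywyywywyywy and ywywyywywyywyywywyywy.

wyywyywywyywyywywyywywyywyywywyywy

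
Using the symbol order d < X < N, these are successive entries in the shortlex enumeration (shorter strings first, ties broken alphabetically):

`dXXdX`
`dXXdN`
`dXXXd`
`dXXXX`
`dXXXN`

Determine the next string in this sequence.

dXXNd

Find the rightmost character of dXXXN below N, bump it to the next letter, and reset everything to its right to d.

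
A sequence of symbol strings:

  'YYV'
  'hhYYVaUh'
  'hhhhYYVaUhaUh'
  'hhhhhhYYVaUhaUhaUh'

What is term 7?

hhhhhhhhhhhhYYVaUhaUhaUhaUhaUhaUh

Every step adds hh to the front and aUh to the end of the previous string.
From hhhhhhYYVaUhaUhaUh, 3 further steps: hhhhhhYYVaUhaUhaUh → hhhhhhhhYYVaUhaUhaUhaUh → hhhhhhhhhhYYVaUhaUhaUhaUhaUh → (answer).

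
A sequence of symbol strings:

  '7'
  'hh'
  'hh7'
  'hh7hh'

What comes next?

hh7hhhh7

This is a Fibonacci-style word recurrence s(k) = s(k−1)·s(k−2): e.g. hh·7 = hh7.
Continuing: hh7hh · hh7 gives term 5.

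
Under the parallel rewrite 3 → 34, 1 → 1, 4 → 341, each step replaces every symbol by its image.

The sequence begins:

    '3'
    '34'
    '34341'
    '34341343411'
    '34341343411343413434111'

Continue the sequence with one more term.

34341343411343413434111343413434113434134341111

Applying the rule to each of the 23 symbols of 34341343411343413434111 gives the pieces 34 341 34 341 1 34 341 34 341 1 1 34 341 34 341 1 34 341 34 341 1 1 1, which concatenate to the answer.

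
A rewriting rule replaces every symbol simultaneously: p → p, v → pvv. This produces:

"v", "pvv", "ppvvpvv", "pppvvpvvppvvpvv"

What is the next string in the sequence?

φ(pppvvpvvppvvpvv) expands symbol-by-symbol to p p p pvv pvv p pvv pvv p p pvv pvv p pvv pvv; joining the 15 pieces gives the next term.

ppppvvpvvppvvpvvpppvvpvvppvvpvv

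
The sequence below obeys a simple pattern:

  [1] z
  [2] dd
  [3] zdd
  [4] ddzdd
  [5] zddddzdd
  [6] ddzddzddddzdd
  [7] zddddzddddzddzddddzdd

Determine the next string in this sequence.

ddzddzddddzddzddddzddddzddzddddzdd

From term 3 onward, concatenate the second-to-last term with the last: z·dd = zdd, dd·zdd = ddzdd, …
The next term joins ddzddzddddzdd and zddddzddddzddzddddzdd.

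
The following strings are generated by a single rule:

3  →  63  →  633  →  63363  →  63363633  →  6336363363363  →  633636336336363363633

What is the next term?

Each term (from the third on) is the previous term followed by the one before it: term 3 = 63·3 = 633.
The next term joins 633636336336363363633 and 6336363363363.

6336363363363633636336336363363363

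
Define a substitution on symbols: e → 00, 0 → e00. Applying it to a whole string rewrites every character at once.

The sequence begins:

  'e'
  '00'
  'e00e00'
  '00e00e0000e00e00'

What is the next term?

Rewriting the 16 symbols of 00e00e0000e00e00 one by one yields e00 e00 00 e00 e00 00 e00 e00 e00 e00 00 e00 e00 00 e00 e00; concatenated:

e00e0000e00e0000e00e00e00e0000e00e0000e00e00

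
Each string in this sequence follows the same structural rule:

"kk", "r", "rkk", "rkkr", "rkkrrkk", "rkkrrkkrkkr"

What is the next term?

rkkrrkkrkkrrkkrrkk

This is a Fibonacci-style word recurrence s(k) = s(k−1)·s(k−2): e.g. r·kk = rkk.
The next term joins rkkrrkkrkkr and rkkrrkk.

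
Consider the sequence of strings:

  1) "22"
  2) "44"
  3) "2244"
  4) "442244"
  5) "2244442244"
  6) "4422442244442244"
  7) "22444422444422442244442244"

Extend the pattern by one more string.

442244224444224422444422444422442244442244

This is a Fibonacci-style word recurrence s(k) = s(k−2)·s(k−1): e.g. 22·44 = 2244.
Continuing: 4422442244442244 · 22444422444422442244442244 gives term 8.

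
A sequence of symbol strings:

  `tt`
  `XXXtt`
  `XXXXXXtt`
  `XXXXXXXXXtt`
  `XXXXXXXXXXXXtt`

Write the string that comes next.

Every step adds XXX at the front: s(k+1) = XXX·s(k).
So the next term is XXX·XXXXXXXXXXXXtt.

XXXXXXXXXXXXXXXtt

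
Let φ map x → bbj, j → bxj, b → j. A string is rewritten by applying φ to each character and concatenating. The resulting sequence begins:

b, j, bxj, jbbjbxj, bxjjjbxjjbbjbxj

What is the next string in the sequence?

Rewriting the 15 symbols of bxjjjbxjjbbjbxj one by one yields j bbj bxj bxj bxj j bbj bxj bxj j j bxj j bbj bxj; concatenated:

jbbjbxjbxjbxjjbbjbxjbxjjjbxjjbbjbxj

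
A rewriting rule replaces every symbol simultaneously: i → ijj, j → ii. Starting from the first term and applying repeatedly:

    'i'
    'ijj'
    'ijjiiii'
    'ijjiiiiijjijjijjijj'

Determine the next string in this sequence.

Rewriting the 19 symbols of ijjiiiiijjijjijjijj one by one yields ijj ii ii ijj ijj ijj ijj ijj ii ii ijj ii ii ijj ii ii ijj ii ii; concatenated:

ijjiiiiijjijjijjijjijjiiiiijjiiiiijjiiiiijjiiii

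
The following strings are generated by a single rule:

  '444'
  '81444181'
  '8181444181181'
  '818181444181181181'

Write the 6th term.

s(k+1) = 81·s(k)·181, so each term gains 81 as a prefix and 181 as a suffix.
From 818181444181181181, 2 further steps: 818181444181181181 → 81818181444181181181181 → (answer).

8181818181444181181181181181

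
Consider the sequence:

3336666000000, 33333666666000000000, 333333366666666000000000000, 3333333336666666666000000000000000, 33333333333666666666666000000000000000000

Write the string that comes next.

333333333333366666666666666000000000000000000000

Each string has the form 3^{2n-1} 6^{2n} 0^{3n}, where the shown terms are n = 2, 3, 4, 5, 6.
For the next term, n = 7, so the run lengths are 13, 14, 21.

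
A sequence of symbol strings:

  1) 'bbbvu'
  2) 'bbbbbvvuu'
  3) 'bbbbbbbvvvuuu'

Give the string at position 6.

Reading off run lengths: b runs 3, 5, 7; v runs 1, 2, 3; u runs 1, 2, 3 — each is linear in n (n = 1, 2, …).
For term 6, n = 6, so the run lengths are 13, 6, 6.

bbbbbbbbbbbbbvvvvvvuuuuuu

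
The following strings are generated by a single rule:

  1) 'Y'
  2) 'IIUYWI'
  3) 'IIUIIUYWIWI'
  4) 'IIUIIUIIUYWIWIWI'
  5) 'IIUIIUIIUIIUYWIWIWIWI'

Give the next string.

Each term wraps the previous one in IIU on the left and WI on the right.
Applying this once more to IIUIIUIIUIIUYWIWIWIWI:

IIUIIUIIUIIUIIUYWIWIWIWIWI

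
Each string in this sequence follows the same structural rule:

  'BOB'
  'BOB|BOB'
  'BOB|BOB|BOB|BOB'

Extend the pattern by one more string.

BOB|BOB|BOB|BOB|BOB|BOB|BOB|BOB

s(k+1) = s(k)·|·s(k) — each term doubles the last with '|' between the halves.
One more doubling of BOB|BOB|BOB|BOB gives the answer.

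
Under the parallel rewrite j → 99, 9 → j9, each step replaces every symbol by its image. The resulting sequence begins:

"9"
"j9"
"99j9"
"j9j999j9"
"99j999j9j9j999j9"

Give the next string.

Applying the rule to each of the 16 symbols of 99j999j9j9j999j9 gives the pieces j9 j9 99 j9 j9 j9 99 j9 99 j9 99 j9 j9 j9 99 j9, which concatenate to the answer.

j9j999j9j9j999j999j999j9j9j999j9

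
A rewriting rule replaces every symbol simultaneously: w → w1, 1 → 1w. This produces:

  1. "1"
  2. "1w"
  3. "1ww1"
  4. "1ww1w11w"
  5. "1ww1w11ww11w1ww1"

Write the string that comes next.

Applying the rule to each of the 16 symbols of 1ww1w11ww11w1ww1 gives the pieces 1w w1 w1 1w w1 1w 1w w1 w1 1w 1w w1 1w w1 w1 1w, which concatenate to the answer.

1ww1w11ww11w1ww1w11w1ww11ww1w11w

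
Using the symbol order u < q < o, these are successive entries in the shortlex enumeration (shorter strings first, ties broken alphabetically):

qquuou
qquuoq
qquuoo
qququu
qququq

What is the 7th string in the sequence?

Continuing the enumeration 2 steps past qququq: qququq → qququo → (answer).

qquqqu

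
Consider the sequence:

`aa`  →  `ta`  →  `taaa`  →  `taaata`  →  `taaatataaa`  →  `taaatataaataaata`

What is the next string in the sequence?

Each term (from the third on) is the previous term followed by the one before it: term 3 = ta·aa = taaa.
Continuing: taaatataaataaata · taaatataaa gives term 7.

taaatataaataaatataaatataaa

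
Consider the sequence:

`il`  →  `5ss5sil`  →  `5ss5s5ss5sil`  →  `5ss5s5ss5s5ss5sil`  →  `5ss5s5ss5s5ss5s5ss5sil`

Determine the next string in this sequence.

The strings grow by a fixed prefix 5ss5s each time.
Applying this once more to 5ss5s5ss5s5ss5s5ss5sil:

5ss5s5ss5s5ss5s5ss5s5ss5sil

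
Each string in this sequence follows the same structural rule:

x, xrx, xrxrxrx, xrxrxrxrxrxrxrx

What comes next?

Every step duplicates the string with 'r' between the halves.
Doubling xrxrxrxrxrxrxrx with 'r' between the halves:

xrxrxrxrxrxrxrxrxrxrxrxrxrxrxrx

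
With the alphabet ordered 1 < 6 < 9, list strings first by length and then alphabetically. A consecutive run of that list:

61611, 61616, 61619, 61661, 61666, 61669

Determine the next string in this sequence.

Treat 61669 as a base-3 numeral over the given alphabet and add one, carrying through any trailing 9's.

61691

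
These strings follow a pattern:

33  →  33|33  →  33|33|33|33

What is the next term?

33|33|33|33|33|33|33|33

s(k+1) = s(k)·|·s(k) — each term doubles the last with '|' between the halves.
So the next term is two copies of 33|33|33|33 with '|' between the halves.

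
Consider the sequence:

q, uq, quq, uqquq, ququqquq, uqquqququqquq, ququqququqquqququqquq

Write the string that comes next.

uqquqququqquqququqququqquqququqquq

Each term (from the third on) is the two preceding terms concatenated in order: term 3 = q·uq = quq.
Continuing: uqquqququqquq · ququqququqquqququqquq gives term 8.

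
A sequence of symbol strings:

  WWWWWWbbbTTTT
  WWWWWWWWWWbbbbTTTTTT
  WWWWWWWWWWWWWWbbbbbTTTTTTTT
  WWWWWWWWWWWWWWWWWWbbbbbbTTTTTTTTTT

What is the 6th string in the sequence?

WWWWWWWWWWWWWWWWWWWWWWWWWWbbbbbbbbTTTTTTTTTTTTTT

Reading off run lengths: W runs 6, 10, 14, 18; b runs 3, 4, 5, 6; T runs 4, 6, 8, 10 — each is linear in n (n = 1, 2, …).
Setting n = 6 gives 26, 8, 14 characters in each block.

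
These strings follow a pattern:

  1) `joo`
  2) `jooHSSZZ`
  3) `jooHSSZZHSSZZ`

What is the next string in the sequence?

The strings grow by a fixed suffix HSSZZ each time.
Applying this once more to jooHSSZZHSSZZ:

jooHSSZZHSSZZHSSZZ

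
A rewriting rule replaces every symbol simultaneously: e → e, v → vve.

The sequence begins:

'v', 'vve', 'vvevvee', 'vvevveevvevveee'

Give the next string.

Applying the rule to each of the 15 symbols of vvevveevvevveee gives the pieces vve vve e vve vve e e vve vve e vve vve e e e, which concatenate to the answer.

vvevveevvevveeevvevveevvevveeee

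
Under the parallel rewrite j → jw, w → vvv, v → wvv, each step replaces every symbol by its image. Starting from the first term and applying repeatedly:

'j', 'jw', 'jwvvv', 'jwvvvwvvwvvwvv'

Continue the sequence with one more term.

jwvvvwvvwvvwvvvvvwvvwvvvvvwvvwvvvvvwvvwvv

φ(jwvvvwvvwvvwvv) expands symbol-by-symbol to jw vvv wvv wvv wvv vvv wvv wvv vvv wvv wvv vvv wvv wvv; joining the 14 pieces gives the next term.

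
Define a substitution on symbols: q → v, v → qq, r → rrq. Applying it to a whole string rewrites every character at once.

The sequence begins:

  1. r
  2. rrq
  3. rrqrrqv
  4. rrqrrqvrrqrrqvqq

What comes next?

rrqrrqvrrqrrqvqqrrqrrqvrrqrrqvqqvv

Applying the rule to each of the 16 symbols of rrqrrqvrrqrrqvqq gives the pieces rrq rrq v rrq rrq v qq rrq rrq v rrq rrq v qq v v, which concatenate to the answer.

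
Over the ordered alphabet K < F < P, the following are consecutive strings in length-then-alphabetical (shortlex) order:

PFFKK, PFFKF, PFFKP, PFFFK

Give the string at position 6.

PFFFP

Advancing 2 positions from PFFFK through PFFFK → PFFFF reaches term 6.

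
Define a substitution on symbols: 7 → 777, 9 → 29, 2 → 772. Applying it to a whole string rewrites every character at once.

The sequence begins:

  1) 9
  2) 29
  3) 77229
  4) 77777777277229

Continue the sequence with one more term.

Applying the rule to each of the 14 symbols of 77777777277229 gives the pieces 777 777 777 777 777 777 777 777 772 777 777 772 772 29, which concatenate to the answer.

77777777777777777777777777277777777277229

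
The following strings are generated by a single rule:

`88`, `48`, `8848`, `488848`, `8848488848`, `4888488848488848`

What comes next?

Each term (from the third on) is the two preceding terms concatenated in order: term 3 = 88·48 = 8848.
The next term joins 8848488848 and 4888488848488848.

88484888484888488848488848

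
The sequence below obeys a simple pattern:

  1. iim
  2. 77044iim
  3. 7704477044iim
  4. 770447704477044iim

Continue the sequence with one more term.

The strings grow by a fixed prefix 77044 each time.
One more step from 770447704477044iim gives the answer.

77044770447704477044iim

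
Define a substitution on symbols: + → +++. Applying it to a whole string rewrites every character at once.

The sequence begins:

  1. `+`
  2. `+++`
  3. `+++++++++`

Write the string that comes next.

Apply φ to +++++++++ symbol by symbol: +→+++, +→+++, +→+++, +→+++, +→+++, +→+++, +→+++, +→+++, +→+++; joined: +++ +++ +++ +++ +++ +++ +++ +++ +++.

+++++++++++++++++++++++++++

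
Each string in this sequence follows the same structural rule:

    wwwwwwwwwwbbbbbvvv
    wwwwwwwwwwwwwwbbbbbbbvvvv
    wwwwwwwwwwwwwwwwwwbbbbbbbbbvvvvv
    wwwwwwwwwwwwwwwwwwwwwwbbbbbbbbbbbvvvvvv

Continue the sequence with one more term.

wwwwwwwwwwwwwwwwwwwwwwwwwwbbbbbbbbbbbbbvvvvvvv

Each string has the form w^{4n+2} b^{2n+1} v^{n+1}, where the shown terms are n = 2, 3, 4, 5.
Setting n = 6 gives 26, 13, 7 characters in each block.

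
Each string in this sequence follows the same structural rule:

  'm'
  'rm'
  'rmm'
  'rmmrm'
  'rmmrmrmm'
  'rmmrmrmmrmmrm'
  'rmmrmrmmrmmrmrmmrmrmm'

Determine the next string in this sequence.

rmmrmrmmrmmrmrmmrmrmmrmmrmrmmrmmrm

This is a Fibonacci-style word recurrence s(k) = s(k−1)·s(k−2): e.g. rm·m = rmm.
The next term joins rmmrmrmmrmmrmrmmrmrmm and rmmrmrmmrmmrm.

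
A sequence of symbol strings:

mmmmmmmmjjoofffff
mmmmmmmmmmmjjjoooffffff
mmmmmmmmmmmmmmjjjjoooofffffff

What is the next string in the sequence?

Term n consists of 3n+2 m's, followed by n j's, followed by n o's, followed by n+3 f's, where the shown terms are n = 2, 3, 4.
At n = 5 the blocks have lengths 17, 5, 5, 8.

mmmmmmmmmmmmmmmmmjjjjjoooooffffffff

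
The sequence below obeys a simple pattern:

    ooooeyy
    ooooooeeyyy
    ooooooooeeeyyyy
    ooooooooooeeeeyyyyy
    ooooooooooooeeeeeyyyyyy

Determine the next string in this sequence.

Reading off run lengths: o runs 4, 6, 8, 10, 12; e runs 1, 2, 3, 4, 5; y runs 2, 3, 4, 5, 6 — each is linear in n, where the shown terms are n = 2, 3, 4, 5, 6.
For the next term, n = 7, so the run lengths are 14, 6, 7.

ooooooooooooooeeeeeeyyyyyyy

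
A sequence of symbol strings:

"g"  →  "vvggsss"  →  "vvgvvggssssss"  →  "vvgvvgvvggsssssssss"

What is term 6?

vvgvvgvvgvvgvvggsssssssssssssss

s(k+1) = vvg·s(k)·sss, so each term gains vvg as a prefix and sss as a suffix.
From vvgvvgvvggsssssssss, 2 further steps: vvgvvgvvggsssssssss → vvgvvgvvgvvggssssssssssss → (answer).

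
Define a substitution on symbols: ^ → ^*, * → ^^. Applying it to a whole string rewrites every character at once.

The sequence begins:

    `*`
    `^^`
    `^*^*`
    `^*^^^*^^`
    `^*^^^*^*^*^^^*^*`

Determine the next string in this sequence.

Applying the rule to each of the 16 symbols of ^*^^^*^*^*^^^*^* gives the pieces ^* ^^ ^* ^* ^* ^^ ^* ^^ ^* ^^ ^* ^* ^* ^^ ^* ^^, which concatenate to the answer.

^*^^^*^*^*^^^*^^^*^^^*^*^*^^^*^^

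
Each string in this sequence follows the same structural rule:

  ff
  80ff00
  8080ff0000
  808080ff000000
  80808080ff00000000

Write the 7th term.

Each term wraps the previous one in 80 on the left and 00 on the right.
From 80808080ff00000000, 2 further steps: 80808080ff00000000 → 8080808080ff0000000000 → (answer).

808080808080ff000000000000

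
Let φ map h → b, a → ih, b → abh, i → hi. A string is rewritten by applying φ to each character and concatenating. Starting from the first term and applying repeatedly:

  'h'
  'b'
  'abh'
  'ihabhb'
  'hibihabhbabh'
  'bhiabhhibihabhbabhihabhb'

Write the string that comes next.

Rewriting the 24 symbols of bhiabhhibihabhbabhihabhb one by one yields abh b hi ih abh b b hi abh hi b ih abh b abh ih abh b hi b ih abh b abh; concatenated:

abhbhiihabhbbhiabhhibihabhbabhihabhbhibihabhbabh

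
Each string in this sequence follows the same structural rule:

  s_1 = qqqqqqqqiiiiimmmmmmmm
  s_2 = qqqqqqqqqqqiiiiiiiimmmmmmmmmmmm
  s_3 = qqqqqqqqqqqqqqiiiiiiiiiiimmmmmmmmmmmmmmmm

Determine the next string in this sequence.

Each string has the form q^{3n+2} i^{3n-1} m^{4n}, where the shown terms are n = 2, 3, 4.
At n = 5 the blocks have lengths 17, 14, 20.

qqqqqqqqqqqqqqqqqiiiiiiiiiiiiiimmmmmmmmmmmmmmmmmmmm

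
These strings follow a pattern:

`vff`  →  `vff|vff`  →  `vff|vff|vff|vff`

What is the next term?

Every step duplicates the string with '|' between the halves.
One more doubling of vff|vff|vff|vff gives the answer.

vff|vff|vff|vff|vff|vff|vff|vff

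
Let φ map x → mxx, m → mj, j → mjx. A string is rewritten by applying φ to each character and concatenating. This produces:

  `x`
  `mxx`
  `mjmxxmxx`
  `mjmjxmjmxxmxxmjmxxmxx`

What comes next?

Replace each of the 21 characters of mjmjxmjmxxmxxmjmxxmxx in place — mj mjx mj mjx mxx mj mjx mj mxx mxx mj mxx mxx mj mjx mj mxx mxx mj mxx mxx — and concatenate.

mjmjxmjmjxmxxmjmjxmjmxxmxxmjmxxmxxmjmjxmjmxxmxxmjmxxmxx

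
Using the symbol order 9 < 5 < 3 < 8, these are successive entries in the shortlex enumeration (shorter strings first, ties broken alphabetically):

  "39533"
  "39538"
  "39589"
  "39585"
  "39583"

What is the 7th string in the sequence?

Continuing the enumeration 2 steps past 39583: 39583 → 39588 → (answer).

39399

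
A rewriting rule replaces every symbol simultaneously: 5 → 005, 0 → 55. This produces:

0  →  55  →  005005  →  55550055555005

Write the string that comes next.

Rewriting the 14 symbols of 55550055555005 one by one yields 005 005 005 005 55 55 005 005 005 005 005 55 55 005; concatenated:

00500500500555550050050050050055555005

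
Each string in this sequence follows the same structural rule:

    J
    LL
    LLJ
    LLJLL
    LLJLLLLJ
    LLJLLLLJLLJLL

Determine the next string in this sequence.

LLJLLLLJLLJLLLLJLLLLJ

From term 3 onward, concatenate the last term with the second-to-last: LL·J = LLJ, LLJ·LL = LLJLL, …
Continuing: LLJLLLLJLLJLL · LLJLLLLJ gives term 7.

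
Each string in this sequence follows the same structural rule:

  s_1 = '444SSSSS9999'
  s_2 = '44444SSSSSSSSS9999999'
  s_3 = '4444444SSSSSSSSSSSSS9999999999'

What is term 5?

Reading off run lengths: 4 runs 3, 5, 7; S runs 5, 9, 13; 9 runs 4, 7, 10 — each is linear in n (n = 1, 2, …).
For term 5, n = 5, so the run lengths are 11, 21, 16.

44444444444SSSSSSSSSSSSSSSSSSSSS9999999999999999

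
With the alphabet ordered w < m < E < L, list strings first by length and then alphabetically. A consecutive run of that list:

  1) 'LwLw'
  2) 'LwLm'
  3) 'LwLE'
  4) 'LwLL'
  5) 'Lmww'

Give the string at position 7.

Continuing the enumeration 2 steps past Lmww: Lmww → Lmwm → (answer).

LmwE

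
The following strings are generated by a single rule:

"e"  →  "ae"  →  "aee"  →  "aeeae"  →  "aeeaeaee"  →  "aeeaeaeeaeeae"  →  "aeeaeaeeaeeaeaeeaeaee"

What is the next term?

Each term (from the third on) is the previous term followed by the one before it: term 3 = ae·e = aee.
The next term joins aeeaeaeeaeeaeaeeaeaee and aeeaeaeeaeeae.

aeeaeaeeaeeaeaeeaeaeeaeeaeaeeaeeae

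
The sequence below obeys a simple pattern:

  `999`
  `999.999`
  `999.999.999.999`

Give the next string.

Each string is two copies of the previous one joined by '.'.
So the next term is two copies of 999.999.999.999 with '.' between the halves.

999.999.999.999.999.999.999.999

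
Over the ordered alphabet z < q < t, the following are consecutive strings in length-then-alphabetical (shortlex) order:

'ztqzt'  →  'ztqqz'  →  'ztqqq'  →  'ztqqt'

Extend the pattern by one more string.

The successor of ztqqt increments the rightmost position that isn't already t and resets every position after it to z.

ztqtz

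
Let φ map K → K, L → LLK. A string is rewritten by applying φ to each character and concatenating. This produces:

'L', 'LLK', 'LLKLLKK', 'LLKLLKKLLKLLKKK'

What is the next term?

Rewriting the 15 symbols of LLKLLKKLLKLLKKK one by one yields LLK LLK K LLK LLK K K LLK LLK K LLK LLK K K K; concatenated:

LLKLLKKLLKLLKKKLLKLLKKLLKLLKKKK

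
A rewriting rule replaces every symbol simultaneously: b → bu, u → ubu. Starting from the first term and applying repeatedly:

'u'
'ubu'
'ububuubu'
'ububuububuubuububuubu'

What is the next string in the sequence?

Replace each of the 21 characters of ububuububuubuububuubu in place — ubu bu ubu bu ubu ubu bu ubu bu ubu ubu bu ubu ubu bu ubu bu ubu ubu bu ubu — and concatenate.

ububuububuubuububuububuubuububuubuububuububuubuububuubu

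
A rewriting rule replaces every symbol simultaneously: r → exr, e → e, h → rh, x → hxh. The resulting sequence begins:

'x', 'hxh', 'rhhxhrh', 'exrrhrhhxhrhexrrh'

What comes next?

ehxhexrexrrhexrrhrhhxhrhexrrhehxhexrexrrh

Replace each of the 17 characters of exrrhrhhxhrhexrrh in place — e hxh exr exr rh exr rh rh hxh rh exr rh e hxh exr exr rh — and concatenate.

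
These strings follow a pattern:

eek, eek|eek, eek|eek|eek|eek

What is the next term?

eek|eek|eek|eek|eek|eek|eek|eek

Each string is two copies of the previous one joined by '|'.
So the next term is two copies of eek|eek|eek|eek with '|' between the halves.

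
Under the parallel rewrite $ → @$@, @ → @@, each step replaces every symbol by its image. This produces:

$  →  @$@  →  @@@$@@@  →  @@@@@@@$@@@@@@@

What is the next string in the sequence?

Rewriting the 15 symbols of @@@@@@@$@@@@@@@ one by one yields @@ @@ @@ @@ @@ @@ @@ @$@ @@ @@ @@ @@ @@ @@ @@; concatenated:

@@@@@@@@@@@@@@@$@@@@@@@@@@@@@@@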